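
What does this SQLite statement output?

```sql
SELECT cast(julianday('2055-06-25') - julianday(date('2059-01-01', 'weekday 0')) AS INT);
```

`weekday 0` advances to the next Sunday; 2059-01-01 is a Wednesday, so it moves forward to 2059-01-05.
5 days remain in June 2055 after the 25th (30 − 25).
Full months from July 2055 through December 2058 contribute their day counts.
Then 5 days into January 2059.
Total: 5 + 31 + 31 + 30 + 31 + 30 + 31 + 31 + 29 + 31 + 30 + 31 + 30 + 31 + 31 + 30 + 31 + 30 + 31 + 31 + 28 + 31 + 30 + 31 + 30 + 31 + 31 + 30 + 31 + 30 + 31 + 31 + 28 + 31 + 30 + 31 + 30 + 31 + 31 + 30 + 31 + 30 + 31 + 5 = 1290.
The subtraction is earlier − later, so the result is −1290 → -1290.

-1290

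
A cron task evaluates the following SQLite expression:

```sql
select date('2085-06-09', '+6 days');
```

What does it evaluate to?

Advancing 6 more days within June lands on 2085-06-15.

2085-06-15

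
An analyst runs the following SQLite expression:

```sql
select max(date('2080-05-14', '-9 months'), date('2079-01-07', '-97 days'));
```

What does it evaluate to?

2079-08-14

date('2080-05-14', '-9 months') → 2079-08-14.
date('2079-01-07', '-97 days') → 2078-10-02.
Later of the two is 2079-08-14.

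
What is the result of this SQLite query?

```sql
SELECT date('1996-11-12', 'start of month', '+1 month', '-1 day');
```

1996-11-30

`start of month` rewinds 1996-11-12 to 1996-11-01.
Adding +1 month to 1996-11-01 gives 1996-12-01.
Going back 1 day from 1996-12-01 reaches 1996-11-30 (last day of November, 30 days).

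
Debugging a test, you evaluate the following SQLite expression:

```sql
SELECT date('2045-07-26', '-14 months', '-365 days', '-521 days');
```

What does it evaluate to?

Adding -14 months to 2045-07-26 gives 2044-05-26.
Applying '-365 days' to 2044-05-26: counting 365 days back gives 2043-05-27.
Applying '-521 days' to 2043-05-27: counting 521 days back gives 2041-12-22.

2041-12-22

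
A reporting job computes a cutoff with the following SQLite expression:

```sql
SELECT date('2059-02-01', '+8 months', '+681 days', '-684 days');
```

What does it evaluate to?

2059-09-28

Adding +8 months to 2059-02-01 gives 2059-10-01.
Applying '+681 days' to 2059-10-01: counting 681 days forward gives 2061-08-12.
Applying '-684 days' to 2061-08-12: counting 684 days back gives 2059-09-28.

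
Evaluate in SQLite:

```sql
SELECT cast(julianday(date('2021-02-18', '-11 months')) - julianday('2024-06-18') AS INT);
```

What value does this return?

-1553

Adding -11 months to 2021-02-18 gives 2020-03-18.
13 days remain in March 2020 after the 18th (31 − 18).
Full months from April 2020 through May 2024 contribute their day counts.
Then 18 days into June 2024.
Total: 13 + 30 + 31 + 30 + 31 + 31 + 30 + 31 + 30 + 31 + 31 + 28 + 31 + 30 + 31 + 30 + 31 + 31 + 30 + 31 + 30 + 31 + 31 + 28 + 31 + 30 + 31 + 30 + 31 + 31 + 30 + 31 + 30 + 31 + 31 + 28 + 31 + 30 + 31 + 30 + 31 + 31 + 30 + 31 + 30 + 31 + 31 + 29 + 31 + 30 + 31 + 18 = 1553.
The subtraction is earlier − later, so the result is −1553 → -1553.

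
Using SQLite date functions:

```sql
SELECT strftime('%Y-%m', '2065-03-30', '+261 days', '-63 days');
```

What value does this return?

First apply '+261 days', '-63 days': 2065-03-30 → 2065-10-14.
`%Y-%m` extracts the year-month: 2065-10.

2065-10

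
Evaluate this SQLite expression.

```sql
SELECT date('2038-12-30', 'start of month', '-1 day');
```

2038-11-30

`start of month` rewinds 2038-12-30 to 2038-12-01.
Going back 1 day from 2038-12-01 reaches 2038-11-30 (last day of November, 30 days).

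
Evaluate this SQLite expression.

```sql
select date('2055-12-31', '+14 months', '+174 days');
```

2057-08-24

Adding +14 months to 2055-12-31 targets 2057-02-31. February 2057 has only 28 days, so SQLite normalizes the 3-day overflow forward to 2057-03-03.
Applying '+174 days' to 2057-03-03: counting 174 days forward gives 2057-08-24.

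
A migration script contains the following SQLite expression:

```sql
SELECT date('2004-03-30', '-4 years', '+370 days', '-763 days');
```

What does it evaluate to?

Adding -4 years to 2004-03-30 gives 2000-03-30.
Applying '+370 days' to 2000-03-30: counting 370 days forward gives 2001-04-04.
Applying '-763 days' to 2001-04-04: counting 763 days back gives 1999-03-03.

1999-03-03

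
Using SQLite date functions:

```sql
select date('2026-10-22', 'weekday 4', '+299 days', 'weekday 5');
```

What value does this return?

`weekday 4` advances to the next Thursday; 2026-10-22 is already a Thursday, so it stays at 2026-10-22.
Applying '+299 days' to 2026-10-22: counting 299 days forward gives 2027-08-17.
`weekday 5` advances to the next Friday; 2027-08-17 is a Tuesday, so it moves forward to 2027-08-20.

2027-08-20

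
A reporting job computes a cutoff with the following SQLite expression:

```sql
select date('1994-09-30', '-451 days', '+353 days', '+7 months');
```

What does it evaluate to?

Applying '-451 days' to 1994-09-30: counting 451 days back gives 1993-07-06.
Applying '+353 days' to 1993-07-06: counting 353 days forward gives 1994-06-24.
Adding +7 months to 1994-06-24 gives 1995-01-24.

1995-01-24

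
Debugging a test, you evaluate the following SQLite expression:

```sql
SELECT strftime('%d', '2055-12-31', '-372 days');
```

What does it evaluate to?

First apply '-372 days': 2055-12-31 → 2054-12-24.
`%d` extracts the 2-digit day of month: 24.

24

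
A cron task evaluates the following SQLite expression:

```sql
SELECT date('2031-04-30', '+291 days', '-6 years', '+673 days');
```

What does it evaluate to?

2027-12-20

Applying '+291 days' to 2031-04-30: counting 291 days forward gives 2032-02-15.
Adding -6 years to 2032-02-15 gives 2026-02-15.
Applying '+673 days' to 2026-02-15: counting 673 days forward gives 2027-12-20.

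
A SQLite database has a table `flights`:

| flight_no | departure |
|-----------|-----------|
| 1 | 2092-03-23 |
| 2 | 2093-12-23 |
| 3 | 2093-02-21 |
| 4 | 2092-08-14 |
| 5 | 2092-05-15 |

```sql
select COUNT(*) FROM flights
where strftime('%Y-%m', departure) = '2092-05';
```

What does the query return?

Rows with year-month 2092-05: 2092-05-15 → 1.

1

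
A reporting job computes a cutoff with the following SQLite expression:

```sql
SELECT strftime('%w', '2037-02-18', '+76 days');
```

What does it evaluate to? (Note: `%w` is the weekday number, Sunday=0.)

2

First apply '+76 days': 2037-02-18 → 2037-05-05.
2037-05-05 is a Tuesday; with Sunday=0 that is 2.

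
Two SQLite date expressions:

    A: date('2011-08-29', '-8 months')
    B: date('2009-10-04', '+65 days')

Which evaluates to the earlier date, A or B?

A = 2010-12-29.
B = 2009-12-08.
B is earlier.

B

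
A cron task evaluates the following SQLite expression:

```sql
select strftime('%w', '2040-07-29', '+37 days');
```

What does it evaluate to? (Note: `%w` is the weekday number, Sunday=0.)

2

First apply '+37 days': 2040-07-29 → 2040-09-04.
2040-09-04 is a Tuesday; with Sunday=0 that is 2.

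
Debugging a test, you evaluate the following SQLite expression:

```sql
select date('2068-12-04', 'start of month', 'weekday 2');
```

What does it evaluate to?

2068-12-04

`start of month` rewinds 2068-12-04 to 2068-12-01.
`weekday 2` advances to the next Tuesday; 2068-12-01 is a Saturday, so it moves forward to 2068-12-04.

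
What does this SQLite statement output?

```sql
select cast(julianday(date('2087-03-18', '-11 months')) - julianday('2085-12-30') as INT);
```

Adding -11 months to 2087-03-18 gives 2086-04-18.
1 day remains in December 2085 after the 30th (31 − 30).
January 2086: 31 days.
February 2086: 28 days.
March 2086: 31 days.
Then 18 days into April 2086.
Total: 1 + 31 + 28 + 31 + 18 = 109.

109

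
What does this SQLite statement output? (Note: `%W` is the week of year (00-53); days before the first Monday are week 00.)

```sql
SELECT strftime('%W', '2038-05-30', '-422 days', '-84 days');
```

First apply '-422 days', '-84 days': 2038-05-30 → 2037-01-09.
2037-01-09 is a Friday. SQLite's %W counts Mondays since the year started; the result is 01.

01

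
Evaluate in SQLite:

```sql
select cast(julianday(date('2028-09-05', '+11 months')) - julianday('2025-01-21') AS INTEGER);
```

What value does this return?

Adding +11 months to 2028-09-05 gives 2029-08-05.
10 days remain in January 2025 after the 21st (31 − 21).
Full months from February 2025 through July 2029 contribute their day counts.
Then 5 days into August 2029.
Total: 10 + 28 + 31 + 30 + 31 + 30 + 31 + 31 + 30 + 31 + 30 + 31 + 31 + 28 + 31 + 30 + 31 + 30 + 31 + 31 + 30 + 31 + 30 + 31 + 31 + 28 + 31 + 30 + 31 + 30 + 31 + 31 + 30 + 31 + 30 + 31 + 31 + 29 + 31 + 30 + 31 + 30 + 31 + 31 + 30 + 31 + 30 + 31 + 31 + 28 + 31 + 30 + 31 + 30 + 31 + 5 = 1657.

1657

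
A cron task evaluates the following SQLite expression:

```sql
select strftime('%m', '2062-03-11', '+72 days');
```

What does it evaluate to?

First apply '+72 days': 2062-03-11 → 2062-05-22.
`%m` extracts the 2-digit month (01-12): 05.

05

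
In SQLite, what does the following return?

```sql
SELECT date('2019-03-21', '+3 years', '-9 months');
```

2021-06-21

Adding +3 years to 2019-03-21 gives 2022-03-21.
Adding -9 months to 2022-03-21 gives 2021-06-21.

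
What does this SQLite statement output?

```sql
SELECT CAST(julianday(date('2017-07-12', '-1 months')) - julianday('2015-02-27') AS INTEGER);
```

836

Adding -1 month to 2017-07-12 gives 2017-06-12.
1 day remains in February 2015 after the 27th (28 − 27).
Full months from March 2015 through May 2017 contribute their day counts.
Then 12 days into June 2017.
Total: 1 + 31 + 30 + 31 + 30 + 31 + 31 + 30 + 31 + 30 + 31 + 31 + 29 + 31 + 30 + 31 + 30 + 31 + 31 + 30 + 31 + 30 + 31 + 31 + 28 + 31 + 30 + 31 + 12 = 836.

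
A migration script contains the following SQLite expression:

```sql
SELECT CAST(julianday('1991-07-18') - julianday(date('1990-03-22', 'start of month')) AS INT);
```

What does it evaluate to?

`start of month` rewinds 1990-03-22 to 1990-03-01.
30 days remain in March 1990 after the 1st (31 − 1).
Full months from April 1990 through June 1991 contribute their day counts.
Then 18 days into July 1991.
Total: 30 + 30 + 31 + 30 + 31 + 31 + 30 + 31 + 30 + 31 + 31 + 28 + 31 + 30 + 31 + 30 + 18 = 504.

504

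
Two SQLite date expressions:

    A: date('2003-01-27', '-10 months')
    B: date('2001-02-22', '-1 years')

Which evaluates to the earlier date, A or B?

A = 2002-03-27.
B = 2000-02-22.
B is earlier.

B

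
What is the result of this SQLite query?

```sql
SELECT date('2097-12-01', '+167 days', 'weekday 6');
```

Applying '+167 days' to 2097-12-01: counting 167 days forward gives 2098-05-17.
`weekday 6` advances to the next Saturday; 2098-05-17 is already a Saturday, so it stays at 2098-05-17.

2098-05-17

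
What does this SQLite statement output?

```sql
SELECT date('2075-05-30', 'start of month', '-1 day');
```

`start of month` rewinds 2075-05-30 to 2075-05-01.
Going back 1 day from 2075-05-01 reaches 2075-04-30 (last day of April, 30 days).

2075-04-30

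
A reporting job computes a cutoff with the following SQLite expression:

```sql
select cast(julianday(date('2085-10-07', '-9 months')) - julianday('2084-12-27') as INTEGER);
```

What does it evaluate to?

Adding -9 months to 2085-10-07 gives 2085-01-07.
4 days remain in December 2084 after the 27th (31 − 27).
Then 7 days into January 2085.
Total: 4 + 7 = 11.

11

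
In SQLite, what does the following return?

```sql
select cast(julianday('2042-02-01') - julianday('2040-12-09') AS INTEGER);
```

419

22 days remain in December 2040 after the 9th (31 − 9).
Full months from January 2041 through January 2042 contribute their day counts.
Then 1 day into February 2042.
Total: 22 + 31 + 28 + 31 + 30 + 31 + 30 + 31 + 31 + 30 + 31 + 30 + 31 + 31 + 1 = 419.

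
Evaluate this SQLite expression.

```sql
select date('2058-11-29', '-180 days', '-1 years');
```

Applying '-180 days' to 2058-11-29: counting 180 days back gives 2058-06-02.
Adding -1 year to 2058-06-02 gives 2057-06-02.

2057-06-02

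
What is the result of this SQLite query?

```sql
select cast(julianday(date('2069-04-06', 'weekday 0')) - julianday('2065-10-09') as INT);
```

1276

`weekday 0` advances to the next Sunday; 2069-04-06 is a Saturday, so it moves forward to 2069-04-07.
22 days remain in October 2065 after the 9th (31 − 9).
Full months from November 2065 through March 2069 contribute their day counts.
Then 7 days into April 2069.
Total: 22 + 30 + 31 + 31 + 28 + 31 + 30 + 31 + 30 + 31 + 31 + 30 + 31 + 30 + 31 + 31 + 28 + 31 + 30 + 31 + 30 + 31 + 31 + 30 + 31 + 30 + 31 + 31 + 29 + 31 + 30 + 31 + 30 + 31 + 31 + 30 + 31 + 30 + 31 + 31 + 28 + 31 + 7 = 1276.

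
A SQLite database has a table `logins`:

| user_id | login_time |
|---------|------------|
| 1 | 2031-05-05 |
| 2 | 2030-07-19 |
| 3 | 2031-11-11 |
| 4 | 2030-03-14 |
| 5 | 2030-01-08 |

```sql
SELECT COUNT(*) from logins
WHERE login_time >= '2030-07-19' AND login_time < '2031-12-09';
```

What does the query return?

3

Rows in [2030-07-19, 2031-12-09): 2031-05-05, 2030-07-19, 2031-11-11 → 3 rows.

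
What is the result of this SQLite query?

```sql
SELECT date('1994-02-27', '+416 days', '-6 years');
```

1989-04-19

Applying '+416 days' to 1994-02-27: counting 416 days forward gives 1995-04-19.
Adding -6 years to 1995-04-19 gives 1989-04-19.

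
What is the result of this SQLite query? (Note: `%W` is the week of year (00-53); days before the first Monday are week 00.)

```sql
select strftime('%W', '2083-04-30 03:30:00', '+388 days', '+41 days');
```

First apply '+388 days', '+41 days': 2083-04-30 03:30:00 → 2084-07-02 03:30:00.
2084-07-02 is a Sunday. SQLite's %W counts Mondays since the year started; the result is 26.

26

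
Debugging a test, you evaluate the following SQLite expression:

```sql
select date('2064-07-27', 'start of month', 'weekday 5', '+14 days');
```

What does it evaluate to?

`start of month` rewinds 2064-07-27 to 2064-07-01.
`weekday 5` advances to the next Friday; 2064-07-01 is a Tuesday, so it moves forward to 2064-07-04.
Advancing 14 more days within July lands on 2064-07-18.

2064-07-18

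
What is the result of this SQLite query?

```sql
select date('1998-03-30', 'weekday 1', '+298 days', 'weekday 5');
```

1999-01-22

`weekday 1` advances to the next Monday; 1998-03-30 is already a Monday, so it stays at 1998-03-30.
Applying '+298 days' to 1998-03-30: counting 298 days forward gives 1999-01-22.
`weekday 5` advances to the next Friday; 1999-01-22 is already a Friday, so it stays at 1999-01-22.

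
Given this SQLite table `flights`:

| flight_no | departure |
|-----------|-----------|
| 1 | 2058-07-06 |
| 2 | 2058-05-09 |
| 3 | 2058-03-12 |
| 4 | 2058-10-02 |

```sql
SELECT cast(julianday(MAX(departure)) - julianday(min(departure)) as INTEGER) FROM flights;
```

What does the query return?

MIN = 2058-03-12, MAX = 2058-10-02.
19 days remain in March 2058 after the 12th (31 − 12).
Full months from April 2058 through September 2058 contribute their day counts.
Then 2 days into October 2058.
Total: 19 + 30 + 31 + 30 + 31 + 31 + 30 + 2 = 204.

204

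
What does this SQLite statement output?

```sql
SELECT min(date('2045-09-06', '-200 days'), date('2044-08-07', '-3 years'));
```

date('2045-09-06', '-200 days') → 2045-02-18.
date('2044-08-07', '-3 years') → 2041-08-07.
Earlier of the two is 2041-08-07.

2041-08-07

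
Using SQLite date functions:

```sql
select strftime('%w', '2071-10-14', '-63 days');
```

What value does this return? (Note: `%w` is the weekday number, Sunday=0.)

First apply '-63 days': 2071-10-14 → 2071-08-12.
2071-08-12 is a Wednesday; with Sunday=0 that is 3.

3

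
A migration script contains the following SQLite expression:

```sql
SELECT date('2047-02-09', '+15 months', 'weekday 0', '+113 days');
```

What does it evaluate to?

2048-08-31

Adding +15 months to 2047-02-09 gives 2048-05-09.
`weekday 0` advances to the next Sunday; 2048-05-09 is a Saturday, so it moves forward to 2048-05-10.
Applying '+113 days' to 2048-05-10: counting 113 days forward gives 2048-08-31.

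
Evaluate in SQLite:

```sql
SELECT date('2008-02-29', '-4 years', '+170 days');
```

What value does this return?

Adding -4 years to 2008-02-29 gives 2004-02-29.
Applying '+170 days' to 2004-02-29: counting 170 days forward gives 2004-08-17.

2004-08-17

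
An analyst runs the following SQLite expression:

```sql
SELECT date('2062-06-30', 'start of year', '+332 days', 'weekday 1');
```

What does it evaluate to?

2062-12-04

`start of year` rewinds 2062-06-30 to 2062-01-01.
Applying '+332 days' to 2062-01-01: counting 332 days forward gives 2062-11-29.
`weekday 1` advances to the next Monday; 2062-11-29 is a Wednesday, so it moves forward to 2062-12-04.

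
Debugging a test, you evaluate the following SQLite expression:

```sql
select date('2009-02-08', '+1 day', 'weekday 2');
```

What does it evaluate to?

Advancing 1 more day within February lands on 2009-02-09.
`weekday 2` advances to the next Tuesday; 2009-02-09 is a Monday, so it moves forward to 2009-02-10.

2009-02-10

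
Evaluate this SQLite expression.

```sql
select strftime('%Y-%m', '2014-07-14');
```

`%Y-%m` extracts the year-month: 2014-07.

2014-07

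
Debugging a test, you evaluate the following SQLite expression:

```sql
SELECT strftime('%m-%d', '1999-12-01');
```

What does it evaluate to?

`%m-%d` extracts the month-day: 12-01.

12-01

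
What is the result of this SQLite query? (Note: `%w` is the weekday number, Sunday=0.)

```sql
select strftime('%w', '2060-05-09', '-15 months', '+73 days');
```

3

First apply '-15 months', '+73 days': 2060-05-09 → 2059-04-23.
2059-04-23 is a Wednesday; with Sunday=0 that is 3.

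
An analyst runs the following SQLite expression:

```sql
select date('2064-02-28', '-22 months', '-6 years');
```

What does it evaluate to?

2056-04-28

Adding -22 months to 2064-02-28 gives 2062-04-28.
Adding -6 years to 2062-04-28 gives 2056-04-28.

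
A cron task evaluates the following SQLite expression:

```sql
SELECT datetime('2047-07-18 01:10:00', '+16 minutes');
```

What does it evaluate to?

2047-07-18 01:26:00

+16 minutes from 2047-07-18 01:10:00 is 2047-07-18 01:26:00.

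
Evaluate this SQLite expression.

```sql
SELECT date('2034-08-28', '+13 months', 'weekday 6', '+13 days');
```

Adding +13 months to 2034-08-28 gives 2035-09-28.
`weekday 6` advances to the next Saturday; 2035-09-28 is a Friday, so it moves forward to 2035-09-29.
September 2035 has 30 days; 1 remain after the 29th, so 2 days reach 2035-10-01.
Advancing 11 more days within October lands on 2035-10-12.

2035-10-12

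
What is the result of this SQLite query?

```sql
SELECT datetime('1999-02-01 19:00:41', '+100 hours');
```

1999-02-05 23:00:41

+100 hours from 1999-02-01 19:00:41 is 1999-02-05 23:00:41 (crosses midnight).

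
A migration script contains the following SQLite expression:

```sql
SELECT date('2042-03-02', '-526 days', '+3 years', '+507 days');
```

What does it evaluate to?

Applying '-526 days' to 2042-03-02: counting 526 days back gives 2040-09-22.
Adding +3 years to 2040-09-22 gives 2043-09-22.
Applying '+507 days' to 2043-09-22: counting 507 days forward gives 2045-02-10.

2045-02-10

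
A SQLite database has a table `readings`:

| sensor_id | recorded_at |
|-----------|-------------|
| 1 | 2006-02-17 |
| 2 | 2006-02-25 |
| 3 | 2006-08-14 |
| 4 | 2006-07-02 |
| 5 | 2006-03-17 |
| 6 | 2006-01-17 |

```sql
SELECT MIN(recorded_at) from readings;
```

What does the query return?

MIN over {2006-01-17, 2006-02-17, 2006-02-25, 2006-03-17, 2006-07-02, 2006-08-14}.

2006-01-17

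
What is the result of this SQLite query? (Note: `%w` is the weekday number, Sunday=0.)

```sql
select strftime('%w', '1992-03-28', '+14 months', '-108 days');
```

First apply '+14 months', '-108 days': 1992-03-28 → 1993-02-09.
1993-02-09 is a Tuesday; with Sunday=0 that is 2.

2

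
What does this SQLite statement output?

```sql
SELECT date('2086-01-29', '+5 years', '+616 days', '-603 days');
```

2091-02-11

Adding +5 years to 2086-01-29 gives 2091-01-29.
Applying '+616 days' to 2091-01-29: counting 616 days forward gives 2092-10-06.
Applying '-603 days' to 2092-10-06: counting 603 days back gives 2091-02-11.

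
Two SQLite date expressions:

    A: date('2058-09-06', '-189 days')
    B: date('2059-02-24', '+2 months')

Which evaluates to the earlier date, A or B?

A

A = 2058-03-01.
B = 2059-04-24.
A is earlier.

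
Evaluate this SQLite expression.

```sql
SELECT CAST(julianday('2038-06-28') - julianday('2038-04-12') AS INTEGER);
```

77

18 days remain in April 2038 after the 12th (30 − 12).
May 2038: 31 days.
Then 28 days into June 2038.
Total: 18 + 31 + 28 = 77.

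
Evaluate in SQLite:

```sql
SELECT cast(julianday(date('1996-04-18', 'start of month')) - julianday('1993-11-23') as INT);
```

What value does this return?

`start of month` rewinds 1996-04-18 to 1996-04-01.
7 days remain in November 1993 after the 23rd (30 − 23).
Full months from December 1993 through March 1996 contribute their day counts.
Then 1 day into April 1996.
Total: 7 + 31 + 31 + 28 + 31 + 30 + 31 + 30 + 31 + 31 + 30 + 31 + 30 + 31 + 31 + 28 + 31 + 30 + 31 + 30 + 31 + 31 + 30 + 31 + 30 + 31 + 31 + 29 + 31 + 1 = 860.

860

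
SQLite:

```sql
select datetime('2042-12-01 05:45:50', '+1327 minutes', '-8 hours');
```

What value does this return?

1327 minutes = 22h 7m; +1327 minutes from 2042-12-01 05:45:50 is 2042-12-02 03:52:50 (crosses midnight).
-8 hours from 2042-12-02 03:52:50 is 2042-12-01 19:52:50 (crosses midnight).

2042-12-01 19:52:50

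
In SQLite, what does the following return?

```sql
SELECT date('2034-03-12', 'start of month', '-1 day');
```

2034-02-28

`start of month` rewinds 2034-03-12 to 2034-03-01.
Going back 1 day from 2034-03-01 reaches 2034-02-28 (last day of February, 28 days).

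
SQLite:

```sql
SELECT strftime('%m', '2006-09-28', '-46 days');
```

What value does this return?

First apply '-46 days': 2006-09-28 → 2006-08-13.
`%m` extracts the 2-digit month (01-12): 08.

08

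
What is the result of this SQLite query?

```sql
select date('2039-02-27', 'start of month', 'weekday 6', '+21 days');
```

`start of month` rewinds 2039-02-27 to 2039-02-01.
`weekday 6` advances to the next Saturday; 2039-02-01 is a Tuesday, so it moves forward to 2039-02-05.
Advancing 21 more days within February lands on 2039-02-26.

2039-02-26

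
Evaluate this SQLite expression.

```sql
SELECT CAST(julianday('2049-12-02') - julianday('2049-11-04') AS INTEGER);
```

28

26 days remain in November 2049 after the 4th (30 − 4).
Then 2 days into December 2049.
Total: 26 + 2 = 28.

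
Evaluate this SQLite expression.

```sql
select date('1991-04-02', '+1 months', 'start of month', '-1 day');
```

Adding +1 month to 1991-04-02 gives 1991-05-02.
`start of month` rewinds 1991-05-02 to 1991-05-01.
Going back 1 day from 1991-05-01 reaches 1991-04-30 (last day of April, 30 days).

1991-04-30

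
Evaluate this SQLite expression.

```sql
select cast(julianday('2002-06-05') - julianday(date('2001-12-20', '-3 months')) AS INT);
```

Adding -3 months to 2001-12-20 gives 2001-09-20.
10 days remain in September 2001 after the 20th (30 − 20).
Full months from October 2001 through May 2002 contribute their day counts.
Then 5 days into June 2002.
Total: 10 + 31 + 30 + 31 + 31 + 28 + 31 + 30 + 31 + 5 = 258.

258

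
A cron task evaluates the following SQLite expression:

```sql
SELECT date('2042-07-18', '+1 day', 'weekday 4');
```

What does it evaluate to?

Advancing 1 more day within July lands on 2042-07-19.
`weekday 4` advances to the next Thursday; 2042-07-19 is a Saturday, so it moves forward to 2042-07-24.

2042-07-24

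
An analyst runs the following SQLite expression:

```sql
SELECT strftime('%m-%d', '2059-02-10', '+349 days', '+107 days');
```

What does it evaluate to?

First apply '+349 days', '+107 days': 2059-02-10 → 2060-05-11.
`%m-%d` extracts the month-day: 05-11.

05-11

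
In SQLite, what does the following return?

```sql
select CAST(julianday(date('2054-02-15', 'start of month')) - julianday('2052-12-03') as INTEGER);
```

`start of month` rewinds 2054-02-15 to 2054-02-01.
28 days remain in December 2052 after the 3rd (31 − 3).
Full months from January 2053 through January 2054 contribute their day counts.
Then 1 day into February 2054.
Total: 28 + 31 + 28 + 31 + 30 + 31 + 30 + 31 + 31 + 30 + 31 + 30 + 31 + 31 + 1 = 425.

425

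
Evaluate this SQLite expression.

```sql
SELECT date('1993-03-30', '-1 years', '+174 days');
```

Adding -1 year to 1993-03-30 gives 1992-03-30.
Applying '+174 days' to 1992-03-30: counting 174 days forward gives 1992-09-20.

1992-09-20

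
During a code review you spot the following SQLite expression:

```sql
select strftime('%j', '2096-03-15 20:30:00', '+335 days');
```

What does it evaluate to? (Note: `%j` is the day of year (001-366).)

First apply '+335 days': 2096-03-15 20:30:00 → 2097-02-13 20:30:00.
Day-of-year for 2097-02-13: days since 2097-01-01 inclusive = 44, zero-padded to 044.

044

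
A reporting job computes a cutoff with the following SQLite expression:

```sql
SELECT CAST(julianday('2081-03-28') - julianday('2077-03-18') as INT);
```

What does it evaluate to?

1471

13 days remain in March 2077 after the 18th (31 − 18).
Full months from April 2077 through February 2081 contribute their day counts.
Then 28 days into March 2081.
Total: 13 + 30 + 31 + 30 + 31 + 31 + 30 + 31 + 30 + 31 + 31 + 28 + 31 + 30 + 31 + 30 + 31 + 31 + 30 + 31 + 30 + 31 + 31 + 28 + 31 + 30 + 31 + 30 + 31 + 31 + 30 + 31 + 30 + 31 + 31 + 29 + 31 + 30 + 31 + 30 + 31 + 31 + 30 + 31 + 30 + 31 + 31 + 28 + 28 = 1471.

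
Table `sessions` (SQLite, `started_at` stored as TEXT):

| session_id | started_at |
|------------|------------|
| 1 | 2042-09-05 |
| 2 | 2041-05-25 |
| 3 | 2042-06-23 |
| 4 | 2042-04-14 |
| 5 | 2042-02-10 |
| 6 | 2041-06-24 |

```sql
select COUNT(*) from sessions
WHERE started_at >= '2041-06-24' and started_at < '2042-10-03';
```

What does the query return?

Rows in [2041-06-24, 2042-10-03): 2042-09-05, 2042-06-23, 2042-04-14, 2042-02-10, 2041-06-24 → 5 rows.

5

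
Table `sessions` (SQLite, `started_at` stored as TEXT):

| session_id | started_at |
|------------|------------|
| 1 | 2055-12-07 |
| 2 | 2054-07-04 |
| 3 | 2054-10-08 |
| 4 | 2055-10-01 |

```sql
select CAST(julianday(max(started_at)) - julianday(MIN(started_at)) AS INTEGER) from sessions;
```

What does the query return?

521

MIN = 2054-07-04, MAX = 2055-12-07.
27 days remain in July 2054 after the 4th (31 − 4).
Full months from August 2054 through November 2055 contribute their day counts.
Then 7 days into December 2055.
Total: 27 + 31 + 30 + 31 + 30 + 31 + 31 + 28 + 31 + 30 + 31 + 30 + 31 + 31 + 30 + 31 + 30 + 7 = 521.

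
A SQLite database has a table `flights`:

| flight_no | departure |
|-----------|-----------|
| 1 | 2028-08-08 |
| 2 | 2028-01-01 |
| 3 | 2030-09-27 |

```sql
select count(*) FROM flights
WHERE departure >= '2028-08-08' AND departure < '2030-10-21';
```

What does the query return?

2

Rows in [2028-08-08, 2030-10-21): 2028-08-08, 2030-09-27 → 2 rows.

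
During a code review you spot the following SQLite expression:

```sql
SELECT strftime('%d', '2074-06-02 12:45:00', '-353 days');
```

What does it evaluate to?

14

First apply '-353 days': 2074-06-02 12:45:00 → 2073-06-14 12:45:00.
`%d` extracts the 2-digit day of month: 14.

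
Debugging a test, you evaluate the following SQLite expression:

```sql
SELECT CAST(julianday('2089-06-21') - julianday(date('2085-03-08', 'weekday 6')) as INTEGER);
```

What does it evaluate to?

1564

`weekday 6` advances to the next Saturday; 2085-03-08 is a Thursday, so it moves forward to 2085-03-10.
21 days remain in March 2085 after the 10th (31 − 10).
Full months from April 2085 through May 2089 contribute their day counts.
Then 21 days into June 2089.
Total: 21 + 30 + 31 + 30 + 31 + 31 + 30 + 31 + 30 + 31 + 31 + 28 + 31 + 30 + 31 + 30 + 31 + 31 + 30 + 31 + 30 + 31 + 31 + 28 + 31 + 30 + 31 + 30 + 31 + 31 + 30 + 31 + 30 + 31 + 31 + 29 + 31 + 30 + 31 + 30 + 31 + 31 + 30 + 31 + 30 + 31 + 31 + 28 + 31 + 30 + 31 + 21 = 1564.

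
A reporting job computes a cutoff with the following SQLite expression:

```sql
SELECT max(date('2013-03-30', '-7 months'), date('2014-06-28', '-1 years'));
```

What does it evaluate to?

2013-06-28

date('2013-03-30', '-7 months') → 2012-08-30.
date('2014-06-28', '-1 years') → 2013-06-28.
Later of the two is 2013-06-28.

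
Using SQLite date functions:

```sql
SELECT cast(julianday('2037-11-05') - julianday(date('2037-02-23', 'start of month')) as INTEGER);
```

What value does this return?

277

`start of month` rewinds 2037-02-23 to 2037-02-01.
27 days remain in February 2037 after the 1st (28 − 1).
Full months from March 2037 through October 2037 contribute their day counts.
Then 5 days into November 2037.
Total: 27 + 31 + 30 + 31 + 30 + 31 + 31 + 30 + 31 + 5 = 277.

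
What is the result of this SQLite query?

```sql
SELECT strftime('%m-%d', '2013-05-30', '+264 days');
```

First apply '+264 days': 2013-05-30 → 2014-02-18.
`%m-%d` extracts the month-day: 02-18.

02-18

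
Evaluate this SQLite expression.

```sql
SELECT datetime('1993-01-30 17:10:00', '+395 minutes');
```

1993-01-30 23:45:00

395 minutes = 6h 35m; +395 minutes from 1993-01-30 17:10:00 is 1993-01-30 23:45:00.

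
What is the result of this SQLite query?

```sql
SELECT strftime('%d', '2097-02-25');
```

`%d` extracts the 2-digit day of month: 25.

25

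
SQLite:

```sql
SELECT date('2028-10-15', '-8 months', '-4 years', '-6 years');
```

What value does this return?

Adding -8 months to 2028-10-15 gives 2028-02-15.
Adding -4 years to 2028-02-15 gives 2024-02-15.
Adding -6 years to 2024-02-15 gives 2018-02-15.

2018-02-15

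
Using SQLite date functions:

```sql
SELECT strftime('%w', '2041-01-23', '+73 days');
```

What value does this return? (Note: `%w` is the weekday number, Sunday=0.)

6

First apply '+73 days': 2041-01-23 → 2041-04-06.
2041-04-06 is a Saturday; with Sunday=0 that is 6.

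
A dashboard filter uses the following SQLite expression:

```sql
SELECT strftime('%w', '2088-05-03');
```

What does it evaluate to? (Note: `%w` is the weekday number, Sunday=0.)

1

2088-05-03 is a Monday; with Sunday=0 that is 1.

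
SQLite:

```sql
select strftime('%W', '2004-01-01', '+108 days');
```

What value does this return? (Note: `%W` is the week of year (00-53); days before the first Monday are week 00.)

15

First apply '+108 days': 2004-01-01 → 2004-04-18.
2004-04-18 is a Sunday. SQLite's %W counts Mondays since the year started; the result is 15.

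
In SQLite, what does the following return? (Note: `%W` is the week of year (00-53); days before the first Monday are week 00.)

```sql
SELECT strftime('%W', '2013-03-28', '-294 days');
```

23

First apply '-294 days': 2013-03-28 → 2012-06-07.
2012-06-07 is a Thursday. SQLite's %W counts Mondays since the year started; the result is 23.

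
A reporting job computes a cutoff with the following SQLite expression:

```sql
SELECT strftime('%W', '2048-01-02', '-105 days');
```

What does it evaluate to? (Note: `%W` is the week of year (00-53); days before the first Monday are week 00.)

37

First apply '-105 days': 2048-01-02 → 2047-09-19.
2047-09-19 is a Thursday. SQLite's %W counts Mondays since the year started; the result is 37.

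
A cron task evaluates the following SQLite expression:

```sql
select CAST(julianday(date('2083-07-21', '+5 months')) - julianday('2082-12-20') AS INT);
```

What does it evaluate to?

Adding +5 months to 2083-07-21 gives 2083-12-21.
11 days remain in December 2082 after the 20th (31 − 20).
Full months from January 2083 through November 2083 contribute their day counts.
Then 21 days into December 2083.
Total: 11 + 31 + 28 + 31 + 30 + 31 + 30 + 31 + 31 + 30 + 31 + 30 + 21 = 366.

366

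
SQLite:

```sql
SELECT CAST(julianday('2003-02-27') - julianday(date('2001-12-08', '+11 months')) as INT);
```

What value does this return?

111

Adding +11 months to 2001-12-08 gives 2002-11-08.
22 days remain in November 2002 after the 8th (30 − 8).
December 2002: 31 days.
January 2003: 31 days.
Then 27 days into February 2003.
Total: 22 + 31 + 31 + 27 = 111.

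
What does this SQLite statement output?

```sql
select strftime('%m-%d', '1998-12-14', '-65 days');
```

First apply '-65 days': 1998-12-14 → 1998-10-10.
`%m-%d` extracts the month-day: 10-10.

10-10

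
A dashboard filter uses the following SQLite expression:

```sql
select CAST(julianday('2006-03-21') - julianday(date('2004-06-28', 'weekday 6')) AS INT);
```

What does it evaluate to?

`weekday 6` advances to the next Saturday; 2004-06-28 is a Monday, so it moves forward to 2004-07-03.
28 days remain in July 2004 after the 3rd (31 − 3).
Full months from August 2004 through February 2006 contribute their day counts.
Then 21 days into March 2006.
Total: 28 + 31 + 30 + 31 + 30 + 31 + 31 + 28 + 31 + 30 + 31 + 30 + 31 + 31 + 30 + 31 + 30 + 31 + 31 + 28 + 21 = 626.

626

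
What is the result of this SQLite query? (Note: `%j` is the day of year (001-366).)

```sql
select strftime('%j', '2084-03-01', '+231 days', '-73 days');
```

219

First apply '+231 days', '-73 days': 2084-03-01 → 2084-08-06.
Day-of-year for 2084-08-06: days since 2084-01-01 inclusive = 219, zero-padded to 219.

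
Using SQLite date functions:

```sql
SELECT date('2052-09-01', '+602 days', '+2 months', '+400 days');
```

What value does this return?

2055-07-31

Applying '+602 days' to 2052-09-01: counting 602 days forward gives 2054-04-26.
Adding +2 months to 2054-04-26 gives 2054-06-26.
Applying '+400 days' to 2054-06-26: counting 400 days forward gives 2055-07-31.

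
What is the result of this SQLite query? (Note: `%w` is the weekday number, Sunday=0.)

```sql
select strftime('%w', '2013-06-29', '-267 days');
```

First apply '-267 days': 2013-06-29 → 2012-10-05.
2012-10-05 is a Friday; with Sunday=0 that is 5.

5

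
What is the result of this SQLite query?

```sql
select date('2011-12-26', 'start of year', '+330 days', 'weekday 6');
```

2011-12-03

`start of year` rewinds 2011-12-26 to 2011-01-01.
Applying '+330 days' to 2011-01-01: counting 330 days forward gives 2011-11-27.
`weekday 6` advances to the next Saturday; 2011-11-27 is a Sunday, so it moves forward to 2011-12-03.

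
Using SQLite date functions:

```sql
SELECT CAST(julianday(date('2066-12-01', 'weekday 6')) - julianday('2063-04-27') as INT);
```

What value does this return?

`weekday 6` advances to the next Saturday; 2066-12-01 is a Wednesday, so it moves forward to 2066-12-04.
3 days remain in April 2063 after the 27th (30 − 27).
Full months from May 2063 through November 2066 contribute their day counts.
Then 4 days into December 2066.
Total: 3 + 31 + 30 + 31 + 31 + 30 + 31 + 30 + 31 + 31 + 29 + 31 + 30 + 31 + 30 + 31 + 31 + 30 + 31 + 30 + 31 + 31 + 28 + 31 + 30 + 31 + 30 + 31 + 31 + 30 + 31 + 30 + 31 + 31 + 28 + 31 + 30 + 31 + 30 + 31 + 31 + 30 + 31 + 30 + 4 = 1317.

1317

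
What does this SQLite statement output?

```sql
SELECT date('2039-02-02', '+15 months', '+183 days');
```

2040-11-01

Adding +15 months to 2039-02-02 gives 2040-05-02.
Applying '+183 days' to 2040-05-02: counting 183 days forward gives 2040-11-01.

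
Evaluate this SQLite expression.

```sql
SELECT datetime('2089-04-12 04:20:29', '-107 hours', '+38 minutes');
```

2089-04-07 17:58:29

-107 hours from 2089-04-12 04:20:29 is 2089-04-07 17:20:29 (crosses midnight).
+38 minutes from 2089-04-07 17:20:29 is 2089-04-07 17:58:29.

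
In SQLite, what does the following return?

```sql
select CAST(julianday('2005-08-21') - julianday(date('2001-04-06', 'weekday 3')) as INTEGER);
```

`weekday 3` advances to the next Wednesday; 2001-04-06 is a Friday, so it moves forward to 2001-04-11.
19 days remain in April 2001 after the 11th (30 − 11).
Full months from May 2001 through July 2005 contribute their day counts.
Then 21 days into August 2005.
Total: 19 + 31 + 30 + 31 + 31 + 30 + 31 + 30 + 31 + 31 + 28 + 31 + 30 + 31 + 30 + 31 + 31 + 30 + 31 + 30 + 31 + 31 + 28 + 31 + 30 + 31 + 30 + 31 + 31 + 30 + 31 + 30 + 31 + 31 + 29 + 31 + 30 + 31 + 30 + 31 + 31 + 30 + 31 + 30 + 31 + 31 + 28 + 31 + 30 + 31 + 30 + 31 + 21 = 1593.

1593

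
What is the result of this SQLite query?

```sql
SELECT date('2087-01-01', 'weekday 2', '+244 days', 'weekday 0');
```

`weekday 2` advances to the next Tuesday; 2087-01-01 is a Wednesday, so it moves forward to 2087-01-07.
Applying '+244 days' to 2087-01-07: counting 244 days forward gives 2087-09-08.
`weekday 0` advances to the next Sunday; 2087-09-08 is a Monday, so it moves forward to 2087-09-14.

2087-09-14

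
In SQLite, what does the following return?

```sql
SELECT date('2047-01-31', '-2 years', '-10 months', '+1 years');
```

Adding -2 years to 2047-01-31 gives 2045-01-31.
Adding -10 months to 2045-01-31 gives 2044-03-31.
Adding +1 year to 2044-03-31 gives 2045-03-31.

2045-03-31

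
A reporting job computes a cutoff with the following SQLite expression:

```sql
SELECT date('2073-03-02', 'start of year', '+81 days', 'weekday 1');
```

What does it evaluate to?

2073-03-27

`start of year` rewinds 2073-03-02 to 2073-01-01.
Applying '+81 days' to 2073-01-01: counting 81 days forward gives 2073-03-23.
`weekday 1` advances to the next Monday; 2073-03-23 is a Thursday, so it moves forward to 2073-03-27.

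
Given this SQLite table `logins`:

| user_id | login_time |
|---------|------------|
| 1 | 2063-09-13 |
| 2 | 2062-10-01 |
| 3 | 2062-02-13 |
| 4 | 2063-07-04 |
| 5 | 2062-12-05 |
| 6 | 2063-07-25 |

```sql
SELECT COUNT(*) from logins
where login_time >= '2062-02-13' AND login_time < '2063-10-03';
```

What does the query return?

6

Rows in [2062-02-13, 2063-10-03): 2063-09-13, 2062-10-01, 2062-02-13, 2063-07-04, 2062-12-05, 2063-07-25 → 6 rows.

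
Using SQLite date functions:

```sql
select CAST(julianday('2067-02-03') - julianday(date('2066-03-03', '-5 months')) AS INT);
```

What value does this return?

Adding -5 months to 2066-03-03 gives 2065-10-03.
28 days remain in October 2065 after the 3rd (31 − 3).
Full months from November 2065 through January 2067 contribute their day counts.
Then 3 days into February 2067.
Total: 28 + 30 + 31 + 31 + 28 + 31 + 30 + 31 + 30 + 31 + 31 + 30 + 31 + 30 + 31 + 31 + 3 = 488.

488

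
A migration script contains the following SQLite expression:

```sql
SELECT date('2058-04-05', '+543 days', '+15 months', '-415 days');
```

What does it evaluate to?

Applying '+543 days' to 2058-04-05: counting 543 days forward gives 2059-09-30.
Adding +15 months to 2059-09-30 gives 2060-12-30.
Applying '-415 days' to 2060-12-30: counting 415 days back gives 2059-11-11.

2059-11-11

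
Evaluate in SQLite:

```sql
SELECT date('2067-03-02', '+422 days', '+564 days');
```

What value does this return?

2069-11-12

Applying '+422 days' to 2067-03-02: counting 422 days forward gives 2068-04-27.
Applying '+564 days' to 2068-04-27: counting 564 days forward gives 2069-11-12.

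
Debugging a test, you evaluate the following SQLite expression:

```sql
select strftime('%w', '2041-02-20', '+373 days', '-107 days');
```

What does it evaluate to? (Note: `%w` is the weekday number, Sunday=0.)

First apply '+373 days', '-107 days': 2041-02-20 → 2041-11-13.
2041-11-13 is a Wednesday; with Sunday=0 that is 3.

3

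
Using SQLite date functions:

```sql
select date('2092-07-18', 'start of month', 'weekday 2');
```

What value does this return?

`start of month` rewinds 2092-07-18 to 2092-07-01.
`weekday 2` advances to the next Tuesday; 2092-07-01 is already a Tuesday, so it stays at 2092-07-01.

2092-07-01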